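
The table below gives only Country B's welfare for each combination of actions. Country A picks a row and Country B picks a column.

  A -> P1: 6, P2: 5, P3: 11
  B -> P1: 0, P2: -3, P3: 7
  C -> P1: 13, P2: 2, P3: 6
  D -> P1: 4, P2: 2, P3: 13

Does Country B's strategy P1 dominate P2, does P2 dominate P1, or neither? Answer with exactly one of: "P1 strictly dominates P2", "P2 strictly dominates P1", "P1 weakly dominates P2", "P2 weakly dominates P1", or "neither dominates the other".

Compare P1 to P2 across each opponent action: A: 6>5, B: 0>-3, C: 13>2, D: 4>2.
Every comparison favours P1, so P1 strictly dominates P2.

P1 strictly dominates P2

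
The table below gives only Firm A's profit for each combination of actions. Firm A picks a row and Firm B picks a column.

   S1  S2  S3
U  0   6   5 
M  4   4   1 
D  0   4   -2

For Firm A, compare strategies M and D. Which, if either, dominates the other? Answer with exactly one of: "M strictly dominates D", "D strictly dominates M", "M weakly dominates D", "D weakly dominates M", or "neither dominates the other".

Compare M to D across each opponent action: S1: 4>0, S2: 4=4, S3: 1>-2.
M is at least as good everywhere and strictly better somewhere (tied only at S2), so M weakly but not strictly dominates D.

M weakly dominates D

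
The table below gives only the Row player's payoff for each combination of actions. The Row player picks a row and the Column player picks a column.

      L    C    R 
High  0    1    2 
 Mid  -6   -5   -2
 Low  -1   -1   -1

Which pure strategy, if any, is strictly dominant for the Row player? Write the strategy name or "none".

High

High vs Mid: L: 0>-6, C: 1>-5, R: 2>-2.
High vs Low: L: 0>-1, C: 1>-1, R: 2>-1.
High strictly beats every other strategy against every opponent action, so it is strictly dominant.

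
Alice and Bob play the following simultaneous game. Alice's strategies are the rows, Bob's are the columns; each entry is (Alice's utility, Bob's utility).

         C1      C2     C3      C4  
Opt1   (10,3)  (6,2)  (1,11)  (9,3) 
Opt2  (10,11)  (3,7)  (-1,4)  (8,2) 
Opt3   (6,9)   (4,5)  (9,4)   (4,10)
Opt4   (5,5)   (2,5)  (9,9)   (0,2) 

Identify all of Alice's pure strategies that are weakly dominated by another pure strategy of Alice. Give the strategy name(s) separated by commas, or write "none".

Opt2, Opt4

Opt1 is not dominated — it holds its own against Opt2 at C2 (6>3); Opt3 at C1 (10>6); Opt4 at C1 (10>5).
Opt2: dominated, since Opt1 does at least as well everywhere (C1: 10=10, C2: 6>3, C3: 1>-1, C4: 9>8).
Nothing dominates Opt3: Opt1 at C3 (9>1); Opt2 at C2 (4>3); Opt4 at C1 (6>5).
Opt3 weakly dominates Opt4 — C1: 6>5, C2: 4>2, C3: 9=9, C4: 4>0.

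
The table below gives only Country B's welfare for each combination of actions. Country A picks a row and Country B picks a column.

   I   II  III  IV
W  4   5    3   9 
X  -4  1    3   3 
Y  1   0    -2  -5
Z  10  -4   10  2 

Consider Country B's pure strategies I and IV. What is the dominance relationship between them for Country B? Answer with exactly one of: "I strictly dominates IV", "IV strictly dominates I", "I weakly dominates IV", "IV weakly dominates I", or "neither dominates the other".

neither dominates the other

Compare I to IV across every action of Country A: W: 4<9, X: -4<3, Y: 1>-5, Z: 10>2.
I does better at Y, Z but worse at W, X; neither strategy dominates the other.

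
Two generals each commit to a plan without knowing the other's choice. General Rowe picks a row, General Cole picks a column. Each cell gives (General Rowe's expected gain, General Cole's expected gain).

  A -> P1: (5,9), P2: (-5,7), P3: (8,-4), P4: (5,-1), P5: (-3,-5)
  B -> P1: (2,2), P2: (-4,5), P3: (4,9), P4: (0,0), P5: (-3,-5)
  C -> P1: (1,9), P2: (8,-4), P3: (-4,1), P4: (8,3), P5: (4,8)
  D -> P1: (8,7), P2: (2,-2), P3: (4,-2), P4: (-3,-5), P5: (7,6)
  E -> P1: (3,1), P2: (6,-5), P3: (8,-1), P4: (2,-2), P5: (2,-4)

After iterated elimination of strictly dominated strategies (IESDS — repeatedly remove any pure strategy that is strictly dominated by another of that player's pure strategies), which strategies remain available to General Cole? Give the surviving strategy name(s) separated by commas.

Row B is eliminated: E beats it against every remaining column (P1: 3>2, P2: 6>-4, P3: 8>4, P4: 2>0, P5: 2>-3).
For General Cole, P1 strictly dominates P2 on the remaining rows (A: 9>7, C: 9>-4, D: 7>-2, E: 1>-5); eliminate P2.
General Cole's strategy P3 is strictly dominated by P1 (A: 9>-4, C: 9>1, D: 7>-2, E: 1>-1) and is removed.
General Cole's strategy P4 is strictly dominated by P1 (A: 9>-1, C: 9>3, D: 7>-5, E: 1>-2) and is removed.
For General Rowe, D strictly dominates A on the remaining columns (P1: 8>5, P5: 7>-3); eliminate A.
General Rowe's strategy C is strictly dominated by D (P1: 8>1, P5: 7>4) and is removed.
Row E is eliminated: D beats it against every remaining column (P1: 8>3, P5: 7>2).
General Cole's strategy P5 is strictly dominated by P1 (D: 7>6) and is removed.
Among the remaining strategies, none is strictly dominated by another pure strategy of the same player, so the elimination stops.
Surviving strategies — General Rowe: {D}; General Cole: {P1}.

P1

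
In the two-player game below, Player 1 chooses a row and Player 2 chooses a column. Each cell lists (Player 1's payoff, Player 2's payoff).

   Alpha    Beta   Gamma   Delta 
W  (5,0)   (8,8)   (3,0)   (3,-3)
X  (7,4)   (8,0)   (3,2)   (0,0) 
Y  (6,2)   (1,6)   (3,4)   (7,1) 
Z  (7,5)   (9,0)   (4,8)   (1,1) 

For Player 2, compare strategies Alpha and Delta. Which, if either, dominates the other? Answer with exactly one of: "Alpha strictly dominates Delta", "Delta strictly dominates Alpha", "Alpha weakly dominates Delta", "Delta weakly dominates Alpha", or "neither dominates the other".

Alpha strictly dominates Delta

Compare Alpha to Delta across each opponent action: W: 0>-3, X: 4>0, Y: 2>1, Z: 5>1.
Alpha gives a strictly higher payoff against each opponent action, so Alpha strictly dominates Delta.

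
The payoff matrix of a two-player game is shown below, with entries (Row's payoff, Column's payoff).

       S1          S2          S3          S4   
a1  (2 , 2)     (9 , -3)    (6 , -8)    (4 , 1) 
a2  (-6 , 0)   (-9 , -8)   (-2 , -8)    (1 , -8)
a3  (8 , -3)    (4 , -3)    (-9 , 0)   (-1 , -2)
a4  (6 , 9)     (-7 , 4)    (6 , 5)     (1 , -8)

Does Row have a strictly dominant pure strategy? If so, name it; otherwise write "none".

a1 fails to dominate a3 at S1 (2<8).
a2 fails to dominate a1 at S1 (-6<2).
a3 fails to dominate a1 at S2 (4<9).
a4 fails to dominate a1 at S2 (-7<9).
No single strategy dominates all the others.

none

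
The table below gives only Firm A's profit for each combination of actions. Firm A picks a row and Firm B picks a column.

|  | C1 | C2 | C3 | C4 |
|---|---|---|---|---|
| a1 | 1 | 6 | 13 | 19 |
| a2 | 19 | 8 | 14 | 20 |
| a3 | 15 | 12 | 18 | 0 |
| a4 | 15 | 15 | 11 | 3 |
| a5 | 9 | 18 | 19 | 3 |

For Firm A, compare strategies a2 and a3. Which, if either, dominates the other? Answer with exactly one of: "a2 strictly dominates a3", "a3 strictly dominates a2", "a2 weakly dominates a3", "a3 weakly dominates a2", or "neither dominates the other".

neither dominates the other

a2's payoffs vs a3's, by Firm B's action — C1: 19>15, C2: 8<12, C3: 14<18, C4: 20>0.
a2 does better at C1, C4 but worse at C2, C3; neither strategy dominates the other.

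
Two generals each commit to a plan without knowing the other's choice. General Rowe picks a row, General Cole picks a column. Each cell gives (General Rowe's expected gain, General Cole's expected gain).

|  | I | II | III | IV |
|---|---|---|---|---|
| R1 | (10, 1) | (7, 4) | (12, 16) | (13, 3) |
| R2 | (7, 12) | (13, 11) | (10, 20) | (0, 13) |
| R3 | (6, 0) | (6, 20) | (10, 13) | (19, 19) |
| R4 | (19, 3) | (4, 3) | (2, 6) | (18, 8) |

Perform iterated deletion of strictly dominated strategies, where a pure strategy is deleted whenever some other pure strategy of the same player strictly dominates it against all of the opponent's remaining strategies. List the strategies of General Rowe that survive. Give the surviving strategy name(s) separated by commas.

For General Cole, III strictly dominates I on the remaining rows (R1: 16>1, R2: 20>12, R3: 13>0, R4: 6>3); eliminate I.
Row R4 is eliminated: R3 beats it against every remaining column (II: 6>4, III: 10>2, IV: 19>18).
Among the remaining strategies, none is strictly dominated by another pure strategy of the same player, so the elimination stops.
Surviving strategies — General Rowe: {R1, R2, R3}; General Cole: {II, III, IV}.

R1, R2, R3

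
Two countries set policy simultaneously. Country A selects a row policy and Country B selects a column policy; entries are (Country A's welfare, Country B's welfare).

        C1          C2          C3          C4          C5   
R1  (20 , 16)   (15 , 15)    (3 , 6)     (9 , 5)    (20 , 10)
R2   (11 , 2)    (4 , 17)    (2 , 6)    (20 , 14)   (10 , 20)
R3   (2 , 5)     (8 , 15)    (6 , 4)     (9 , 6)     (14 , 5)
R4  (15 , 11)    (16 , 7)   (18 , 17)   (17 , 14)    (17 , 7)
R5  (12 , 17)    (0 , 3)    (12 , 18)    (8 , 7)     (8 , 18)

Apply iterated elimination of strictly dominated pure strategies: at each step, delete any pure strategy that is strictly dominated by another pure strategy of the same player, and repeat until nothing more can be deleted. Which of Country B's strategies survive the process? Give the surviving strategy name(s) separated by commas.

C1, C2, C3, C4, C5

Country A's strategy R3 is strictly dominated by R4 (C1: 15>2, C2: 16>8, C3: 18>6, C4: 17>9, C5: 17>14) and is removed.
For Country A, R4 strictly dominates R5 on the remaining columns (C1: 15>12, C2: 16>0, C3: 18>12, C4: 17>8, C5: 17>8); eliminate R5.
Among the remaining strategies, none is strictly dominated by another pure strategy of the same player, so the elimination stops.
Surviving strategies — Country A: {R1, R2, R4}; Country B: {C1, C2, C3, C4, C5}.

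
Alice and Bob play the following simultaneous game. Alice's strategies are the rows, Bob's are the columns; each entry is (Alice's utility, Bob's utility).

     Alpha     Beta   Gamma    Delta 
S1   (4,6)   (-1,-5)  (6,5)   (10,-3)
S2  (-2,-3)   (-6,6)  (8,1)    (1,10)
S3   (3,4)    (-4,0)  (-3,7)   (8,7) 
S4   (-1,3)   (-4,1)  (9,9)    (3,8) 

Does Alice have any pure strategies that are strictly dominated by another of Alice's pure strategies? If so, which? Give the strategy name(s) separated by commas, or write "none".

S1 is not dominated — it holds its own against S2 at Alpha (4>-2); S3 at Alpha (4>3); S4 at Alpha (4>-1).
S2: dominated, since S4 does at least as well everywhere (Alpha: -1>-2, Beta: -4>-6, Gamma: 9>8, Delta: 3>1).
S1 strictly dominates S3 — Alpha: 4>3, Beta: -1>-4, Gamma: 6>-3, Delta: 10>8.
S4: no other strategy beats it everywhere (S1 at Gamma (9>6); S2 at Alpha (-1>-2); S3 at Beta (-4=-4)).

S2, S3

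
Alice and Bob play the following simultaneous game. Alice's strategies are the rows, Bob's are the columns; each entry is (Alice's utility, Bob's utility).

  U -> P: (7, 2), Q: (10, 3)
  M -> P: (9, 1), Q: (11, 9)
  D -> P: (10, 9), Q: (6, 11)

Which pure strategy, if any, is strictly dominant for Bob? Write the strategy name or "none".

Q

Q vs P: U: 3>2, M: 9>1, D: 11>9.
Q strictly beats every other strategy against every opponent action, so it is strictly dominant.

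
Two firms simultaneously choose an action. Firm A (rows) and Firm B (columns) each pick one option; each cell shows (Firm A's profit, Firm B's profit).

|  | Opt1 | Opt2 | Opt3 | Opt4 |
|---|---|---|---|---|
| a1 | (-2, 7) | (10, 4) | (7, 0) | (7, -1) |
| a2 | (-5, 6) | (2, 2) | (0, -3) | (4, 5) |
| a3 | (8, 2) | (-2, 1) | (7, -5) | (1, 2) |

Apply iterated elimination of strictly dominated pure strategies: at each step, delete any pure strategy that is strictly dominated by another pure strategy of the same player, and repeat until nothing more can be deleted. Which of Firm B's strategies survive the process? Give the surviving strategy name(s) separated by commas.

Firm A's strategy a2 is strictly dominated by a1 (Opt1: -2>-5, Opt2: 10>2, Opt3: 7>0, Opt4: 7>4) and is removed.
Firm B's strategy Opt2 is strictly dominated by Opt1 (a1: 7>4, a3: 2>1) and is removed.
For Firm B, Opt1 strictly dominates Opt3 on the remaining rows (a1: 7>0, a3: 2>-5); eliminate Opt3.
Among the remaining strategies, none is strictly dominated by another pure strategy of the same player, so the elimination stops.
Surviving strategies — Firm A: {a1, a3}; Firm B: {Opt1, Opt4}.

Opt1, Opt4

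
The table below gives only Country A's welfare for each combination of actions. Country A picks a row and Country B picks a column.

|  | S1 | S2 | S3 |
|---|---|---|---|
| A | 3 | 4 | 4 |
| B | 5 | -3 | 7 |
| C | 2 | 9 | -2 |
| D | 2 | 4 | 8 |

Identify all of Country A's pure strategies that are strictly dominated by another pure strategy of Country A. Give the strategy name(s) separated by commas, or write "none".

Nothing dominates A: B at S2 (4>-3); C at S1 (3>2); D at S1 (3>2).
B is not dominated — it holds its own against A at S1 (5>3); C at S1 (5>2); D at S1 (5>2).
Nothing dominates C: A at S2 (9>4); B at S2 (9>-3); D at S1 (2=2).
D is not dominated — it holds its own against A at S2 (4=4); B at S2 (4>-3); C at S1 (2=2).

none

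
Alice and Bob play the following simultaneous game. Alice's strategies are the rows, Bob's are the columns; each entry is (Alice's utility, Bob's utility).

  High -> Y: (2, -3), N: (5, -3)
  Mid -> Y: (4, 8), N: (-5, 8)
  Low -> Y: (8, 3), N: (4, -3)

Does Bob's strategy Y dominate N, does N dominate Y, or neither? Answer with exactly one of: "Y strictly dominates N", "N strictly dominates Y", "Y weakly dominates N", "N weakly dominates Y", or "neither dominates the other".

Compare Y to N across every action of Alice: High: -3=-3, Mid: 8=8, Low: 3>-3.
Y is at least as good everywhere and strictly better somewhere (tied only at High, Mid), so Y weakly but not strictly dominates N.

Y weakly dominates N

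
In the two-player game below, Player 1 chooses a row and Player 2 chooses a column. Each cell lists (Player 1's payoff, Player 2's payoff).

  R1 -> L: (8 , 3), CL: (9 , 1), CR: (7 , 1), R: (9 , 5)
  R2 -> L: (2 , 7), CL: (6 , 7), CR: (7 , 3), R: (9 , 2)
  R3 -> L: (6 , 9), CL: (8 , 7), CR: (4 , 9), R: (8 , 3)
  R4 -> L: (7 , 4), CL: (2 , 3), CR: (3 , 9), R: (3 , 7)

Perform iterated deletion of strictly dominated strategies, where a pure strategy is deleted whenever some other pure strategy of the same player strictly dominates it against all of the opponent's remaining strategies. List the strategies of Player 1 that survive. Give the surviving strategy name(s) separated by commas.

For Player 1, R1 strictly dominates R3 on the remaining columns (L: 8>6, CL: 9>8, CR: 7>4, R: 9>8); eliminate R3.
Row R4 is eliminated: R1 beats it against every remaining column (L: 8>7, CL: 9>2, CR: 7>3, R: 9>3).
Player 2's strategy CR is strictly dominated by L (R1: 3>1, R2: 7>3) and is removed.
Among the remaining strategies, none is strictly dominated by another pure strategy of the same player, so the elimination stops.
Surviving strategies — Player 1: {R1, R2}; Player 2: {L, CL, R}.

R1, R2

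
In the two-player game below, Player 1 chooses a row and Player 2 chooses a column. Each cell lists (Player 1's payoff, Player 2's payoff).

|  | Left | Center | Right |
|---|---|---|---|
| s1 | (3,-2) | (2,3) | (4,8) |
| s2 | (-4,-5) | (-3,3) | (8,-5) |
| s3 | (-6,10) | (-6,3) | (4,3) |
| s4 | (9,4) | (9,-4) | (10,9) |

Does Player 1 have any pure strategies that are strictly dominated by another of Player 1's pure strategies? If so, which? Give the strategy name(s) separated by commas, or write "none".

s1: dominated, since s4 does at least as well everywhere (Left: 9>3, Center: 9>2, Right: 10>4).
s4 strictly dominates s2 — Left: 9>-4, Center: 9>-3, Right: 10>8.
s3 is strictly dominated by s2 (Left: -4>-6, Center: -3>-6, Right: 8>4).
s4 is not dominated — it holds its own against s1 at Left (9>3); s2 at Left (9>-4); s3 at Left (9>-6).

s1, s2, s3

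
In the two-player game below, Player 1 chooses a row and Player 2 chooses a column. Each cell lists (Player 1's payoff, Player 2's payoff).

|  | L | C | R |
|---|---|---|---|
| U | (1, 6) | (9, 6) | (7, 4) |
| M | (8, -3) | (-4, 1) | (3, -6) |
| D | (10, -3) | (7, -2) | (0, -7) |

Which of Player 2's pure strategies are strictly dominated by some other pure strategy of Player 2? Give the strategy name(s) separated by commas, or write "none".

R

L: no other strategy beats it everywhere (C at U (6=6); R at U (6>4)).
C is not dominated — it holds its own against L at U (6=6); R at U (6>4).
L strictly dominates R — U: 6>4, M: -3>-6, D: -3>-7.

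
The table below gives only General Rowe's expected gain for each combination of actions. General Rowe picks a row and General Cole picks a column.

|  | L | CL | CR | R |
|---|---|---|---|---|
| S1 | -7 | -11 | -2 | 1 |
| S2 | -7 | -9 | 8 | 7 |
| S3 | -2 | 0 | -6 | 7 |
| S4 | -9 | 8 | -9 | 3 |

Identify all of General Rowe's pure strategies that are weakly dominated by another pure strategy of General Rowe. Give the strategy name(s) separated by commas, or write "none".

S1

S2 weakly dominates S1 — L: -7=-7, CL: -9>-11, CR: 8>-2, R: 7>1.
S2 is not dominated — it holds its own against S1 at CL (-9>-11); S3 at CR (8>-6); S4 at L (-7>-9).
Nothing dominates S3: S1 at L (-2>-7); S2 at L (-2>-7); S4 at L (-2>-9).
S4: no other strategy beats it everywhere (S1 at CL (8>-11); S2 at CL (8>-9); S3 at CL (8>0)).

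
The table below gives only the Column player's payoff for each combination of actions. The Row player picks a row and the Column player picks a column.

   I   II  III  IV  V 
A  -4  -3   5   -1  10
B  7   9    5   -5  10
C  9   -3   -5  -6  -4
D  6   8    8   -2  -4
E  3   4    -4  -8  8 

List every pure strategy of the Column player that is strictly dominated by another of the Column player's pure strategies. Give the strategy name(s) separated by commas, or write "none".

IV

Nothing dominates I: II at C (9>-3); III at B (7>5); IV at B (7>-5); V at C (9>-4).
II is not dominated — it holds its own against I at A (-3>-4); III at B (9>5); IV at B (9>-5); V at C (-3>-4).
Nothing dominates III: I at A (5>-4); II at A (5>-3); IV at A (5>-1); V at D (8>-4).
IV is strictly dominated by III (A: 5>-1, B: 5>-5, C: -5>-6, D: 8>-2, E: -4>-8).
Nothing dominates V: I at A (10>-4); II at A (10>-3); III at A (10>5); IV at A (10>-1).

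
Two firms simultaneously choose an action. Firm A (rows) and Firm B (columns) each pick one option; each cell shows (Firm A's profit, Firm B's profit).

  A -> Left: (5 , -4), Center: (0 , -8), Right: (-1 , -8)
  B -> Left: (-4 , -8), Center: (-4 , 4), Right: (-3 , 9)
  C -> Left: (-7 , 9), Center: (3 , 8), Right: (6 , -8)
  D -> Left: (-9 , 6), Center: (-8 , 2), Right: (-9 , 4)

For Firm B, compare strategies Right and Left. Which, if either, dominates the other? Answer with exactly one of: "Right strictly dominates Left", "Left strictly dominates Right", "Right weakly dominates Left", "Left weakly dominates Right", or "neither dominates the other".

neither dominates the other

Compare Right to Left across every action of Firm A: A: -8<-4, B: 9>-8, C: -8<9, D: 4<6.
Right does better at B but worse at A, C, D; neither strategy dominates the other.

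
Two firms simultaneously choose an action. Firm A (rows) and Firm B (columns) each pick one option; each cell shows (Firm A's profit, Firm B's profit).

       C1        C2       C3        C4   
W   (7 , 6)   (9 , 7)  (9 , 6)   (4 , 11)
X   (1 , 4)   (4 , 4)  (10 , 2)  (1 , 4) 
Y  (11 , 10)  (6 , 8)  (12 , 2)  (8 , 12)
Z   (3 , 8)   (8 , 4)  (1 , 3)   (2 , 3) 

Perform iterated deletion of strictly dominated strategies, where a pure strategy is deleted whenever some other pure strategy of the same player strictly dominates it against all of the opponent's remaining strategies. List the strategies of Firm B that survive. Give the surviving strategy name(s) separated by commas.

Firm A's strategy X is strictly dominated by Y (C1: 11>1, C2: 6>4, C3: 12>10, C4: 8>1) and is removed.
Row Z is eliminated: W beats it against every remaining column (C1: 7>3, C2: 9>8, C3: 9>1, C4: 4>2).
For Firm B, C4 strictly dominates C1 on the remaining rows (W: 11>6, Y: 12>10); eliminate C1.
Firm B's strategy C2 is strictly dominated by C4 (W: 11>7, Y: 12>8) and is removed.
For Firm A, Y strictly dominates W on the remaining columns (C3: 12>9, C4: 8>4); eliminate W.
Firm B's strategy C3 is strictly dominated by C4 (Y: 12>2) and is removed.
Among the remaining strategies, none is strictly dominated by another pure strategy of the same player, so the elimination stops.
Surviving strategies — Firm A: {Y}; Firm B: {C4}.

C4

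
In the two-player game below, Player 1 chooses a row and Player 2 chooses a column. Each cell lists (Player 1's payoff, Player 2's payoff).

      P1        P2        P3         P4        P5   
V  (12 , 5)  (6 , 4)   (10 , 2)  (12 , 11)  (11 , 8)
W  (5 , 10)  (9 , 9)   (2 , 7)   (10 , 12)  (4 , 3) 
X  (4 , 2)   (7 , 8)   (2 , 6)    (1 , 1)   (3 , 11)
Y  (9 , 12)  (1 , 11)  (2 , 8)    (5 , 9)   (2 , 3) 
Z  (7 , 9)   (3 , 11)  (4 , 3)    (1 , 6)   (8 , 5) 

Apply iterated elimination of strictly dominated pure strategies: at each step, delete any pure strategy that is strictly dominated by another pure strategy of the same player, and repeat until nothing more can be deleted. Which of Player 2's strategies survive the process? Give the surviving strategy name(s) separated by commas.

For Player 1, V strictly dominates Y on the remaining columns (P1: 12>9, P2: 6>1, P3: 10>2, P4: 12>5, P5: 11>2); eliminate Y.
Row Z is eliminated: V beats it against every remaining column (P1: 12>7, P2: 6>3, P3: 10>4, P4: 12>1, P5: 11>8).
Player 2's strategy P3 is strictly dominated by P2 (V: 4>2, W: 9>7, X: 8>6) and is removed.
Player 1's strategy X is strictly dominated by W (P1: 5>4, P2: 9>7, P4: 10>1, P5: 4>3) and is removed.
Column P1 is eliminated: P4 beats it against every remaining row (V: 11>5, W: 12>10).
For Player 2, P4 strictly dominates P2 on the remaining rows (V: 11>4, W: 12>9); eliminate P2.
Row W is eliminated: V beats it against every remaining column (P4: 12>10, P5: 11>4).
For Player 2, P4 strictly dominates P5 on the remaining rows (V: 11>8); eliminate P5.
Among the remaining strategies, none is strictly dominated by another pure strategy of the same player, so the elimination stops.
Surviving strategies — Player 1: {V}; Player 2: {P4}.

P4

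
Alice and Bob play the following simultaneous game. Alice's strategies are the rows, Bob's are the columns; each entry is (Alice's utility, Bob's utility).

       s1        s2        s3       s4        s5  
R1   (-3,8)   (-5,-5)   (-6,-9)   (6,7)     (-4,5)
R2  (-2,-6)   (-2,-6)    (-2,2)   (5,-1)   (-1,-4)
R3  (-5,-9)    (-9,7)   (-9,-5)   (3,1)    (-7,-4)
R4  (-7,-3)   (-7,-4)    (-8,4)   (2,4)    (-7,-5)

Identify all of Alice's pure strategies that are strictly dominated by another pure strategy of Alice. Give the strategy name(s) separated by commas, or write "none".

R3, R4

Nothing dominates R1: R2 at s4 (6>5); R3 at s1 (-3>-5); R4 at s1 (-3>-7).
R2 is not dominated — it holds its own against R1 at s1 (-2>-3); R3 at s1 (-2>-5); R4 at s1 (-2>-7).
R3 is strictly dominated by R1 (s1: -3>-5, s2: -5>-9, s3: -6>-9, s4: 6>3, s5: -4>-7).
R4 is strictly dominated by R1 (s1: -3>-7, s2: -5>-7, s3: -6>-8, s4: 6>2, s5: -4>-7).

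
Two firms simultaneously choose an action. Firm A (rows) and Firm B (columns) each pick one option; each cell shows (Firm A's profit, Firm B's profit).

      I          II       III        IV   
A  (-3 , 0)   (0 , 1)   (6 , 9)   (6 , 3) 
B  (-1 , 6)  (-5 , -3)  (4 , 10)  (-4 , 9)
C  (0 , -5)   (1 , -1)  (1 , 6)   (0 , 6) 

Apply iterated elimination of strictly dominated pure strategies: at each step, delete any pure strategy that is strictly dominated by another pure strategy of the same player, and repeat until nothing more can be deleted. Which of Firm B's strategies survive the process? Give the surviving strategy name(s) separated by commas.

Firm B's strategy I is strictly dominated by III (A: 9>0, B: 10>6, C: 6>-5) and is removed.
For Firm A, A strictly dominates B on the remaining columns (II: 0>-5, III: 6>4, IV: 6>-4); eliminate B.
Column II is eliminated: III beats it against every remaining row (A: 9>1, C: 6>-1).
Firm A's strategy C is strictly dominated by A (III: 6>1, IV: 6>0) and is removed.
For Firm B, III strictly dominates IV on the remaining rows (A: 9>3); eliminate IV.
Among the remaining strategies, none is strictly dominated by another pure strategy of the same player, so the elimination stops.
Surviving strategies — Firm A: {A}; Firm B: {III}.

III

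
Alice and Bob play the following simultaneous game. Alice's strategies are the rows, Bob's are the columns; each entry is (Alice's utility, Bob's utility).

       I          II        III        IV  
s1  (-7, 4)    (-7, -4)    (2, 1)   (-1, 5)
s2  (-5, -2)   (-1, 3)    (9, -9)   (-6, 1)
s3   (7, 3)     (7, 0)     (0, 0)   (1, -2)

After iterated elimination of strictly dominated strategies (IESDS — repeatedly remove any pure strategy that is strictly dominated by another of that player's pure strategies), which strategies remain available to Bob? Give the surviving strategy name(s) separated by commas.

I

Bob's strategy III is strictly dominated by I (s1: 4>1, s2: -2>-9, s3: 3>0) and is removed.
Alice's strategy s1 is strictly dominated by s3 (I: 7>-7, II: 7>-7, IV: 1>-1) and is removed.
Row s2 is eliminated: s3 beats it against every remaining column (I: 7>-5, II: 7>-1, IV: 1>-6).
Column II is eliminated: I beats it against every remaining row (s3: 3>0).
For Bob, I strictly dominates IV on the remaining rows (s3: 3>-2); eliminate IV.
Among the remaining strategies, none is strictly dominated by another pure strategy of the same player, so the elimination stops.
Surviving strategies — Alice: {s3}; Bob: {I}.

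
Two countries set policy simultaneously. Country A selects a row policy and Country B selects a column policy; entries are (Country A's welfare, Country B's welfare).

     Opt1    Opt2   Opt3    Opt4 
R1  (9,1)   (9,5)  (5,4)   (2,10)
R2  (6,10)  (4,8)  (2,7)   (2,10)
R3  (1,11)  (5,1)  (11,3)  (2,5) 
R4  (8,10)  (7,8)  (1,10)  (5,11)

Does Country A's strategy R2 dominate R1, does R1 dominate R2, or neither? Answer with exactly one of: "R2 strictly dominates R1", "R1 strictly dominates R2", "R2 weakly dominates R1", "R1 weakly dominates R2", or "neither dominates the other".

R1 weakly dominates R2

Compare R2 to R1 across each choice by Country B: Opt1: 6<9, Opt2: 4<9, Opt3: 2<5, Opt4: 2=2.
R1 is at least as good everywhere and strictly better somewhere (tied at Opt4), so R1 weakly dominates R2.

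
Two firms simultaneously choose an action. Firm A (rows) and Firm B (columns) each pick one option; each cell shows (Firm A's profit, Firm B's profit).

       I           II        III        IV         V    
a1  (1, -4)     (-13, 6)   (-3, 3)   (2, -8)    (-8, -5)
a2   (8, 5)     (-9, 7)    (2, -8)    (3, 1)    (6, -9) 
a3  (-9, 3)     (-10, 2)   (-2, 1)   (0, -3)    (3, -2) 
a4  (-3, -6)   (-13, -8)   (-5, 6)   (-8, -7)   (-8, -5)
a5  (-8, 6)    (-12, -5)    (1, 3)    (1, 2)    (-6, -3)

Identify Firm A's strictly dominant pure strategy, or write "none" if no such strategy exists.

a2

a2 vs a1: I: 8>1, II: -9>-13, III: 2>-3, IV: 3>2, V: 6>-8.
a2 vs a3: I: 8>-9, II: -9>-10, III: 2>-2, IV: 3>0, V: 6>3.
a2 vs a4: I: 8>-3, II: -9>-13, III: 2>-5, IV: 3>-8, V: 6>-8.
a2 vs a5: I: 8>-8, II: -9>-12, III: 2>1, IV: 3>1, V: 6>-6.
a2 strictly beats every other strategy against every opponent action, so it is strictly dominant.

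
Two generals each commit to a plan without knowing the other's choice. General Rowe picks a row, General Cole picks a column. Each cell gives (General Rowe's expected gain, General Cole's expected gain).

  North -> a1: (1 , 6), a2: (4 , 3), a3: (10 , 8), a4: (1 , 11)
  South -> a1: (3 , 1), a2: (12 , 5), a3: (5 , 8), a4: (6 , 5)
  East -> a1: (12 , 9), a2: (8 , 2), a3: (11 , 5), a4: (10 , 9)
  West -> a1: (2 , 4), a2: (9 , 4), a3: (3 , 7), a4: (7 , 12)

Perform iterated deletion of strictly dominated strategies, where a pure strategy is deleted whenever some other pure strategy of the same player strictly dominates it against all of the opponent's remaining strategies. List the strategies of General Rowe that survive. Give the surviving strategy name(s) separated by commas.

East

For General Rowe, East strictly dominates North on the remaining columns (a1: 12>1, a2: 8>4, a3: 11>10, a4: 10>1); eliminate North.
General Cole's strategy a2 is strictly dominated by a3 (South: 8>5, East: 5>2, West: 7>4) and is removed.
General Rowe's strategy South is strictly dominated by East (a1: 12>3, a3: 11>5, a4: 10>6) and is removed.
General Rowe's strategy West is strictly dominated by East (a1: 12>2, a3: 11>3, a4: 10>7) and is removed.
General Cole's strategy a3 is strictly dominated by a1 (East: 9>5) and is removed.
Among the remaining strategies, none is strictly dominated by another pure strategy of the same player, so the elimination stops.
Surviving strategies — General Rowe: {East}; General Cole: {a1, a4}.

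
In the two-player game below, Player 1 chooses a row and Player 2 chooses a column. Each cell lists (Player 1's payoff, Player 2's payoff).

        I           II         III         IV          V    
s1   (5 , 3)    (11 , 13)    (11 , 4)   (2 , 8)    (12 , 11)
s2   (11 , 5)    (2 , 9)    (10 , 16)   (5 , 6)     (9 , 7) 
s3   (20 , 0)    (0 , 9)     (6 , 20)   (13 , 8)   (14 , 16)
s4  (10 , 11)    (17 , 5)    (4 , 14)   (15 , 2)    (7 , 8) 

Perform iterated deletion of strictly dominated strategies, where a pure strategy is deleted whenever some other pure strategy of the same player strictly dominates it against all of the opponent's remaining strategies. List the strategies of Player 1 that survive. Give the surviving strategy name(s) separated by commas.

Player 2's strategy I is strictly dominated by III (s1: 4>3, s2: 16>5, s3: 20>0, s4: 14>11) and is removed.
For Player 2, II strictly dominates IV on the remaining rows (s1: 13>8, s2: 9>6, s3: 9>8, s4: 5>2); eliminate IV.
For Player 1, s1 strictly dominates s2 on the remaining columns (II: 11>2, III: 11>10, V: 12>9); eliminate s2.
Among the remaining strategies, none is strictly dominated by another pure strategy of the same player, so the elimination stops.
Surviving strategies — Player 1: {s1, s3, s4}; Player 2: {II, III, V}.

s1, s3, s4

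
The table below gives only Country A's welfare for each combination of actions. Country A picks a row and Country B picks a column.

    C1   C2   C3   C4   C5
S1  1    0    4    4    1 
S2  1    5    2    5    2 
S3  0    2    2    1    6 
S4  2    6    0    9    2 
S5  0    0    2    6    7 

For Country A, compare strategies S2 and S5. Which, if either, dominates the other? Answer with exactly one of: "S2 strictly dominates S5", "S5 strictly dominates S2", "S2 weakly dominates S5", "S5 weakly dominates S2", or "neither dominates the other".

S2's payoffs vs S5's, by Country B's action — C1: 1>0, C2: 5>0, C3: 2=2, C4: 5<6, C5: 2<7.
S2 does better at C1, C2 but worse at C4, C5; neither strategy dominates the other.

neither dominates the other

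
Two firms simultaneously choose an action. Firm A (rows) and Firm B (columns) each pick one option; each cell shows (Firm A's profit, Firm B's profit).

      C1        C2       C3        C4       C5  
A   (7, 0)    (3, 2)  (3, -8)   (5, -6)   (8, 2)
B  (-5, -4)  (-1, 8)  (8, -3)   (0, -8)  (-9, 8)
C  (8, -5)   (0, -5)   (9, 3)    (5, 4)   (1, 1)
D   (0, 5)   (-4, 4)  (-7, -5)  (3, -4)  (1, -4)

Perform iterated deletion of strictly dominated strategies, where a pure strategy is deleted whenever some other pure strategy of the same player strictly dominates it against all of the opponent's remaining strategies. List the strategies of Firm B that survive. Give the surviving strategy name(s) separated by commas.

Row B is eliminated: C beats it against every remaining column (C1: 8>-5, C2: 0>-1, C3: 9>8, C4: 5>0, C5: 1>-9).
Firm A's strategy D is strictly dominated by A (C1: 7>0, C2: 3>-4, C3: 3>-7, C4: 5>3, C5: 8>1) and is removed.
Firm B's strategy C1 is strictly dominated by C5 (A: 2>0, C: 1>-5) and is removed.
Column C3 is eliminated: C4 beats it against every remaining row (A: -6>-8, C: 4>3).
Among the remaining strategies, none is strictly dominated by another pure strategy of the same player, so the elimination stops.
Surviving strategies — Firm A: {A, C}; Firm B: {C2, C4, C5}.

C2, C4, C5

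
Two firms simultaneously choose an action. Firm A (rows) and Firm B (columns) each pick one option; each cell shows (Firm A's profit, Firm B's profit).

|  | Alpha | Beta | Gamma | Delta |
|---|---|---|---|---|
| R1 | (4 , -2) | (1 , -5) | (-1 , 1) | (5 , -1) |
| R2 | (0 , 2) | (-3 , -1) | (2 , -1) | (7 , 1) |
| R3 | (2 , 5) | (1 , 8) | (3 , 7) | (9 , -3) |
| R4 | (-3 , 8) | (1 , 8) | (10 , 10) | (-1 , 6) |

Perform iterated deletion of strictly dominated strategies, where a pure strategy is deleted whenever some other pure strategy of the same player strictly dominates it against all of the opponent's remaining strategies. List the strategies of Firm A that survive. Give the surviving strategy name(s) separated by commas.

Row R2 is eliminated: R3 beats it against every remaining column (Alpha: 2>0, Beta: 1>-3, Gamma: 3>2, Delta: 9>7).
For Firm B, Gamma strictly dominates Alpha on the remaining rows (R1: 1>-2, R3: 7>5, R4: 10>8); eliminate Alpha.
Firm B's strategy Delta is strictly dominated by Gamma (R1: 1>-1, R3: 7>-3, R4: 10>6) and is removed.
Among the remaining strategies, none is strictly dominated by another pure strategy of the same player, so the elimination stops.
Surviving strategies — Firm A: {R1, R3, R4}; Firm B: {Beta, Gamma}.

R1, R3, R4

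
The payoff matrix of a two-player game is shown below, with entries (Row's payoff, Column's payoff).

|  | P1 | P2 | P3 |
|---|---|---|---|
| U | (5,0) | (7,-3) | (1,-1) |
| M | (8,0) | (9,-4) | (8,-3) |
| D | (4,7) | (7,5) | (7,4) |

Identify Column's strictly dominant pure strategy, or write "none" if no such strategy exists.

P1 vs P2: U: 0>-3, M: 0>-4, D: 7>5.
P1 vs P3: U: 0>-1, M: 0>-3, D: 7>4.
P1 strictly beats every other strategy against every opponent action, so it is strictly dominant.

P1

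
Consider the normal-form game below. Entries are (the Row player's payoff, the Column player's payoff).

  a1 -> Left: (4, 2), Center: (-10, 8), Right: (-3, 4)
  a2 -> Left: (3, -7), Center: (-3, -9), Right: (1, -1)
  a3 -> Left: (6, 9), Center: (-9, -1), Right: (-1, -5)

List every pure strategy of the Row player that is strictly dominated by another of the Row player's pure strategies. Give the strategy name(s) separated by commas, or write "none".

a3 strictly dominates a1 — Left: 6>4, Center: -9>-10, Right: -1>-3.
a2 is not dominated — it holds its own against a1 at Center (-3>-10); a3 at Center (-3>-9).
a3 is not dominated — it holds its own against a1 at Left (6>4); a2 at Left (6>3).

a1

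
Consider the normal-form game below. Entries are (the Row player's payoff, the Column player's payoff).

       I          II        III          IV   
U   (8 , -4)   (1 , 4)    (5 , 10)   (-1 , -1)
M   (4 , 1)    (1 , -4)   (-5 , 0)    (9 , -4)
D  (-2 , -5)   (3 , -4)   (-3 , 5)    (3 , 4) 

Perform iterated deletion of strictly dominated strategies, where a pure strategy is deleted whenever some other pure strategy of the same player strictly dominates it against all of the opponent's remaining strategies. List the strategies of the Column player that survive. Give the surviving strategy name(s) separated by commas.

For the Column player, III strictly dominates II on the remaining rows (U: 10>4, M: 0>-4, D: 5>-4); eliminate II.
Column IV is eliminated: III beats it against every remaining row (U: 10>-1, M: 0>-4, D: 5>4).
Row M is eliminated: U beats it against every remaining column (I: 8>4, III: 5>-5).
For the Row player, U strictly dominates D on the remaining columns (I: 8>-2, III: 5>-3); eliminate D.
Column I is eliminated: III beats it against every remaining row (U: 10>-4).
Among the remaining strategies, none is strictly dominated by another pure strategy of the same player, so the elimination stops.
Surviving strategies — the Row player: {U}; the Column player: {III}.

III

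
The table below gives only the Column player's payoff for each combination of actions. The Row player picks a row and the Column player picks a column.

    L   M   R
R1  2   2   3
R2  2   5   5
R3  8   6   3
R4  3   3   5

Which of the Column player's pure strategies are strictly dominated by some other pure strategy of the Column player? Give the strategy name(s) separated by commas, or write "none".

L: no other strategy beats it everywhere (M at R1 (2=2); R at R3 (8>3)).
M: no other strategy beats it everywhere (L at R1 (2=2); R at R2 (5=5)).
R: no other strategy beats it everywhere (L at R1 (3>2); M at R1 (3>2)).

none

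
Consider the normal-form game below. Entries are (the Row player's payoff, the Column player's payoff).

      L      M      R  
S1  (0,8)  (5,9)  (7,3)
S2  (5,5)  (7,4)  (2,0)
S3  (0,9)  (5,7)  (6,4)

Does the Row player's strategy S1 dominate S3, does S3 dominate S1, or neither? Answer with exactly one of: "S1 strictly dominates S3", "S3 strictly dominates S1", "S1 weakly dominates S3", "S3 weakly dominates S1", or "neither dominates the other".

S1's payoffs vs S3's, by the Column player's action — L: 0=0, M: 5=5, R: 7>6.
S1 is at least as good everywhere and strictly better somewhere (tied only at L, M), so S1 weakly but not strictly dominates S3.

S1 weakly dominates S3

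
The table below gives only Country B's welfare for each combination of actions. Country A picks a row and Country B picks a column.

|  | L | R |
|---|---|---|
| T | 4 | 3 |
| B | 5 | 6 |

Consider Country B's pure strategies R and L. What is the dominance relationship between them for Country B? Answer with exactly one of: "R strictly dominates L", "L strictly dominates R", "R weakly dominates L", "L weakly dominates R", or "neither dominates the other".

Compare R to L across every action of Country A: T: 3<4, B: 6>5.
R does better at B but worse at T; neither strategy dominates the other.

neither dominates the other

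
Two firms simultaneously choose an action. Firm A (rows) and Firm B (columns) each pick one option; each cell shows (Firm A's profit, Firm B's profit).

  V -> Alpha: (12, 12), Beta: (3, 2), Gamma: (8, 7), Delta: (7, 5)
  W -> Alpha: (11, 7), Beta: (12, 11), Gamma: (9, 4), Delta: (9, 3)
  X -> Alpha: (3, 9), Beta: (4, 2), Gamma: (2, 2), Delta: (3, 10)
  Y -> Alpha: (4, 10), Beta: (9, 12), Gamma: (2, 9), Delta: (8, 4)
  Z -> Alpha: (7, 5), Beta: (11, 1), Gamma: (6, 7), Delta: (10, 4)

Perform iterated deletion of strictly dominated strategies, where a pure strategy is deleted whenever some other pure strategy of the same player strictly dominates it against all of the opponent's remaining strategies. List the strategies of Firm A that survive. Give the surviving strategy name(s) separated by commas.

Row X is eliminated: W beats it against every remaining column (Alpha: 11>3, Beta: 12>4, Gamma: 9>2, Delta: 9>3).
Row Y is eliminated: W beats it against every remaining column (Alpha: 11>4, Beta: 12>9, Gamma: 9>2, Delta: 9>8).
For Firm B, Alpha strictly dominates Delta on the remaining rows (V: 12>5, W: 7>3, Z: 5>4); eliminate Delta.
Row Z is eliminated: W beats it against every remaining column (Alpha: 11>7, Beta: 12>11, Gamma: 9>6).
Firm B's strategy Gamma is strictly dominated by Alpha (V: 12>7, W: 7>4) and is removed.
Among the remaining strategies, none is strictly dominated by another pure strategy of the same player, so the elimination stops.
Surviving strategies — Firm A: {V, W}; Firm B: {Alpha, Beta}.

V, W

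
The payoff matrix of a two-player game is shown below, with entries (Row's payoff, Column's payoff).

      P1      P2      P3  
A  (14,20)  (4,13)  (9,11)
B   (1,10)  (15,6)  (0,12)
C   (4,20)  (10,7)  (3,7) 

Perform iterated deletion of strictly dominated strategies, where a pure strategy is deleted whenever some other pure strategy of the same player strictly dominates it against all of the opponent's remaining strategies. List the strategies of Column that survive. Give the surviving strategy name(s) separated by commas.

P1

Column's strategy P2 is strictly dominated by P1 (A: 20>13, B: 10>6, C: 20>7) and is removed.
Row's strategy B is strictly dominated by A (P1: 14>1, P3: 9>0) and is removed.
Row C is eliminated: A beats it against every remaining column (P1: 14>4, P3: 9>3).
Column P3 is eliminated: P1 beats it against every remaining row (A: 20>11).
Among the remaining strategies, none is strictly dominated by another pure strategy of the same player, so the elimination stops.
Surviving strategies — Row: {A}; Column: {P1}.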